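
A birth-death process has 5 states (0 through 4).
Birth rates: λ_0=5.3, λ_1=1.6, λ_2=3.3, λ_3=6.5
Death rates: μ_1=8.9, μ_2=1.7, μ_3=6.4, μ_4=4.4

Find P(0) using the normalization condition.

Ratios P(n)/P(0) = (λ₀···λₙ₋₁)/(μ₁···μₙ):
P(1)/P(0) = (5.3)/(8.9) = 0.5955
P(2)/P(0) = (5.3×1.6)/(8.9×1.7) = 0.5605
P(3)/P(0) = (5.3×1.6×3.3)/(8.9×1.7×6.4) = 0.2890
P(4)/P(0) = (5.3×1.6×3.3×6.5)/(8.9×1.7×6.4×4.4) = 0.4269

Normalization: ∑ P(n) = 1
P(0) × (1.0000 + 0.5955 + 0.5605 + 0.2890 + 0.4269) = 1
P(0) × 2.8719 = 1
P(0) = 1/2.8719 = 0.3482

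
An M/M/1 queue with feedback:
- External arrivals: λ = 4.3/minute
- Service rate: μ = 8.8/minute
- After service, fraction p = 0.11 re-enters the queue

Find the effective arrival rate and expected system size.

Effective arrival rate: λ_eff = λ/(1-p) = 4.3/(1-0.11) = 4.3/0.89 = 4.8315
ρ = λ_eff/μ = 4.8315/8.8 = 0.54903
L = ρ/(1-ρ) = 0.54903/(1-0.54903) = 1.2174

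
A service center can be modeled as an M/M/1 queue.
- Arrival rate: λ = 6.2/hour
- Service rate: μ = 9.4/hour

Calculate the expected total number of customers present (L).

ρ = λ/μ = 6.2/9.4 = 0.6596
For M/M/1: L = λ/(μ-λ)
L = 6.2/(9.4-6.2) = 6.2/3.20
L = 1.9375 customers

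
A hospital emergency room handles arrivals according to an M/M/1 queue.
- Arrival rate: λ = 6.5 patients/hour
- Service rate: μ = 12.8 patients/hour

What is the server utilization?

Server utilization: ρ = λ/μ
ρ = 6.5/12.8 = 0.5078
The server is busy 50.78% of the time.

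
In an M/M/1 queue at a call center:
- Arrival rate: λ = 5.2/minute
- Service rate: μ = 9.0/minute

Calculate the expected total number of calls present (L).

ρ = λ/μ = 5.2/9.0 = 0.5778
For M/M/1: L = λ/(μ-λ)
L = 5.2/(9.0-5.2) = 5.2/3.80
L = 1.3684 calls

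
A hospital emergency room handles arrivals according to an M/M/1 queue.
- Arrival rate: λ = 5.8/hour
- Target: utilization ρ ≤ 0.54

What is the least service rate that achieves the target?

ρ = λ/μ, so μ = λ/ρ
μ ≥ 5.8/0.54 = 10.7407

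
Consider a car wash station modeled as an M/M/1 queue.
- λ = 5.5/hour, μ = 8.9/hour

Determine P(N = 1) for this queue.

ρ = λ/μ = 5.5/8.9 = 0.6180
P(n) = (1-ρ)ρⁿ
P(1) = (1-0.6180) × 0.6180^1
P(1) = 0.3820 × 0.6180
P(1) = 0.2361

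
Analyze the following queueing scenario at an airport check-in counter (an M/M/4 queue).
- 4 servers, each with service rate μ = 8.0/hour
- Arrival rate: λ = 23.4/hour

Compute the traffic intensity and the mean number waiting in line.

Traffic intensity: ρ = λ/(cμ) = 23.4/(4×8.0) = 0.7312
Since ρ = 0.7312 < 1, system is stable.
Offered load a = λ/μ = cρ = 23.4/8.0 = 2.9250
P₀ = [ Σₙ₌₀^3 aⁿ/n! + a^4/(4!(1-ρ)) ]⁻¹
Σ = a^0/0! + a^1/1! + a^2/2! + a^3/3! = 1.0000 + 2.9250 + 4.2778 + 4.1709 = 12.3737
a^4/(4!(1-ρ)) = 73.1987/(24 × 0.26875) = 11.3486
P₀ = 1/(12.3737 + 11.3486) = 0.04215
Lq = P₀·a^4·ρ / (4!(1-ρ)²) = 0.042154 × 73.1987 × 0.73125 / (24 × 0.072227) = 1.3017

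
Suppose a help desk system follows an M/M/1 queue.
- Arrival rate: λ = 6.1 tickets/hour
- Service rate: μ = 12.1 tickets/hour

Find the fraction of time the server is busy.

Server utilization: ρ = λ/μ
ρ = 6.1/12.1 = 0.5041
The server is busy 50.41% of the time.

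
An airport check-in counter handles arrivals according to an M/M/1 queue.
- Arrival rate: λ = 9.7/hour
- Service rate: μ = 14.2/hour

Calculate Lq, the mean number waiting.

ρ = λ/μ = 9.7/14.2 = 0.6831
For M/M/1: Lq = λ²/(μ(μ-λ))
Lq = 94.09/(14.2 × 4.50)
Lq = 1.4725 passengers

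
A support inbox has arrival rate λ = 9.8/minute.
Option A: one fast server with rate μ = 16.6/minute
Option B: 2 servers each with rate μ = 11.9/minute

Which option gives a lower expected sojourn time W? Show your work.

Option A: single server μ = 16.6 (M/M/1)
  ρ_A = 9.8/16.6 = 0.5904
  W_A = 1/(μ-λ) = 1/(16.6-9.8) = 1/6.80 = 0.1471

Option B: 2 servers μ = 11.9 (M/M/2)
  ρ_B = λ/(cμ) = 9.8/(2×11.9) = 0.4118
  Offered load a = λ/μ = cρ = 9.8/11.9 = 0.8235
  P₀ = [ Σₙ₌₀^1 aⁿ/n! + a^2/(2!(1-ρ)) ]⁻¹
  Σ = a^0/0! + a^1/1! = 1.0000 + 0.8235 = 1.8235
  a^2/(2!(1-ρ)) = 0.6782/(2 × 0.5882) = 0.5765
  P₀ = 1/(1.8235 + 0.5765) = 0.4167
  Lq = P₀·a^2·ρ / (2!(1-ρ)²) = 0.41667 × 0.67820 × 0.41176 / (2 × 0.34602) = 0.1681
  Wq_B = Lq/λ = 0.16814/9.8 = 0.01716
  W_B = Wq_B + 1/μ = 0.01716 + 0.08403 = 0.1012

Since W_B = 0.1012 < W_A = 0.1471, Option B (multiple servers) has the shorter time in system.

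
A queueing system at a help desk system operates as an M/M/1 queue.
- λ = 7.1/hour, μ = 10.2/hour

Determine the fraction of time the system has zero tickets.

ρ = λ/μ = 7.1/10.2 = 0.6961
P(0) = 1 - ρ = 1 - 0.6961 = 0.3039
The server is idle 30.39% of the time.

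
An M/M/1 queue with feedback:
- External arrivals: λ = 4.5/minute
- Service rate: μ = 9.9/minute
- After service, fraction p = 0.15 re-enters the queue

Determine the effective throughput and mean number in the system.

Effective arrival rate: λ_eff = λ/(1-p) = 4.5/(1-0.15) = 4.5/0.85 = 5.2941
ρ = λ_eff/μ = 5.2941/9.9 = 0.53476
L = ρ/(1-ρ) = 0.53476/(1-0.53476) = 1.1494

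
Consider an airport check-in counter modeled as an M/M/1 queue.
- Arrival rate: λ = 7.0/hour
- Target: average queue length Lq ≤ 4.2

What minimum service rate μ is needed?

For M/M/1: Lq = λ²/(μ(μ-λ))
Need Lq ≤ 4.2, i.e. μ(μ-λ) ≥ λ²/4.2
μ² - 7.0μ - 49.00/4.2 ≥ 0  →  μ² - 7.0μ - 11.66667 ≥ 0
Quadratic formula (positive root): μ = [λ + √(λ² + 4×11.66667)]/2
Discriminant: 49.00 + 4×11.66667 = 95.6667, √95.6667 = 9.7809
μ ≥ (7.0 + 9.7809)/2 = 8.3905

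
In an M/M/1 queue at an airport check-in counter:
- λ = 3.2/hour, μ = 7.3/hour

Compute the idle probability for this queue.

ρ = λ/μ = 3.2/7.3 = 0.4384
P(0) = 1 - ρ = 1 - 0.4384 = 0.5616
The server is idle 56.16% of the time.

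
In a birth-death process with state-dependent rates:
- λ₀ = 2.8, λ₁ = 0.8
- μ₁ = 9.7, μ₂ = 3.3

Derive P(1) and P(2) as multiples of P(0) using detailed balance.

Balance equations:
State 0: λ₀P₀ = μ₁P₁ → P₁ = (λ₀/μ₁)P₀ = (2.8/9.7)P₀ = 0.2887P₀
State 1: P₂ = (λ₀λ₁)/(μ₁μ₂)P₀ = (2.8×0.8)/(9.7×3.3)P₀ = 0.06998P₀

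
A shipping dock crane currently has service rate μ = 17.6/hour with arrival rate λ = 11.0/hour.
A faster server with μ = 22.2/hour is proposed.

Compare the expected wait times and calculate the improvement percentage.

System 1: ρ₁ = 11.0/17.6 = 0.6250, W₁ = 1/(17.6-11.0) = 0.15152
System 2: ρ₂ = 11.0/22.2 = 0.4955, W₂ = 1/(22.2-11.0) = 0.089286
Improvement: (W₁-W₂)/W₁ = (0.15152-0.089286)/0.15152 = 41.07%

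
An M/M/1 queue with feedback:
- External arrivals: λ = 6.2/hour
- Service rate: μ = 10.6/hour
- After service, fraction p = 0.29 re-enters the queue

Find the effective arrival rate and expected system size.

Effective arrival rate: λ_eff = λ/(1-p) = 6.2/(1-0.29) = 6.2/0.71 = 8.7324
ρ = λ_eff/μ = 8.7324/10.6 = 0.82381
L = ρ/(1-ρ) = 0.82381/(1-0.82381) = 4.6757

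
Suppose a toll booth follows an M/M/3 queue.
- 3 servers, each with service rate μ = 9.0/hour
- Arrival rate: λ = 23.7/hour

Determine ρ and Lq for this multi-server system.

Traffic intensity: ρ = λ/(cμ) = 23.7/(3×9.0) = 0.8778
Since ρ = 0.8778 < 1, system is stable.
Offered load a = λ/μ = cρ = 23.7/9.0 = 2.6333
P₀ = [ Σₙ₌₀^2 aⁿ/n! + a^3/(3!(1-ρ)) ]⁻¹
Σ = a^0/0! + a^1/1! + a^2/2! = 1.00000 + 2.63333 + 3.46722 = 7.1006
a^3/(3!(1-ρ)) = 18.2607/(6 × 0.122222) = 24.9010
P₀ = 1/(7.1006 + 24.9010) = 0.03125
Lq = P₀·a^3·ρ / (3!(1-ρ)²) = 0.0312485 × 18.2607 × 0.877778 / (6 × 0.0149383) = 5.5883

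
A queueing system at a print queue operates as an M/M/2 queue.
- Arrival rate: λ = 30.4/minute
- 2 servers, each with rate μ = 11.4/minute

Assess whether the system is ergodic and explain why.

Stability requires ρ = λ/(cμ) < 1
ρ = 30.4/(2 × 11.4) = 30.4/22.80 = 1.3333
Since 1.3333 ≥ 1, the system is UNSTABLE.
Need c > λ/μ = 30.4/11.4 = 2.67.
Minimum servers needed: c = 3.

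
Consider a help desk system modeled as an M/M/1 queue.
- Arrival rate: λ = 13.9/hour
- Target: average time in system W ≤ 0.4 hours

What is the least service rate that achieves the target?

For M/M/1: W = 1/(μ-λ)
Need W ≤ 0.4, so 1/(μ-λ) ≤ 0.4
μ - λ ≥ 1/0.4 = 2.5000
μ ≥ 13.9 + 2.5000 = 16.4000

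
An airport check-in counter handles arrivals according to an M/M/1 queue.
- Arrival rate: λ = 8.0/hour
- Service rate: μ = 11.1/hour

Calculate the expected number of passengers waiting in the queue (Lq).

ρ = λ/μ = 8.0/11.1 = 0.7207
For M/M/1: Lq = λ²/(μ(μ-λ))
Lq = 64.00/(11.1 × 3.10)
Lq = 1.8599 passengers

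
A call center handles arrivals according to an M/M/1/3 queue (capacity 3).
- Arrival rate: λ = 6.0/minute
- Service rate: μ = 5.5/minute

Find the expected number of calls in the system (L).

ρ = λ/μ = 6.0/5.5 = 1.0909
P₀ = (1-ρ)/(1-ρ^(K+1)) = (1-1.0909)/(1-1.0909^4) = -0.09090/-0.4162 = 0.2184
P_K = P₀×ρ^K = 0.2184 × 1.0909^3 = 0.2184 × 1.2982 = 0.2835
L = ρ[1 - (K+1)ρ^K + Kρ^(K+1)] / [(1-ρ)(1-ρ^(K+1))]
L = 1.0909 × (1 - 4×1.29824 + 3×1.41625) / ((1 - 1.0909) × (1 - 1.41625)) = 1.6085 calls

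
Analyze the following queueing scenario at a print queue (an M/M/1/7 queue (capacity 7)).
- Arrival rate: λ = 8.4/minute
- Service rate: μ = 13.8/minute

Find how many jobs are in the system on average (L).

ρ = λ/μ = 8.4/13.8 = 0.6087
P₀ = (1-ρ)/(1-ρ^(K+1)) = (1-0.6087)/(1-0.6087^8) = 0.3913/0.9812 = 0.3988
P_K = P₀×ρ^K = 0.3988 × 0.6087^7 = 0.3988 × 0.03096 = 0.01235
L = ρ[1 - (K+1)ρ^K + Kρ^(K+1)] / [(1-ρ)(1-ρ^(K+1))]
L = 0.6087 × (1 - 8×0.030962 + 7×0.018846) / ((1 - 0.6087) × (1 - 0.018846)) = 1.4019 jobs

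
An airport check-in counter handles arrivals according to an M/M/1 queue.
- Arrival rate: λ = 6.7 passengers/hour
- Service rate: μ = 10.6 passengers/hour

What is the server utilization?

Server utilization: ρ = λ/μ
ρ = 6.7/10.6 = 0.6321
The server is busy 63.21% of the time.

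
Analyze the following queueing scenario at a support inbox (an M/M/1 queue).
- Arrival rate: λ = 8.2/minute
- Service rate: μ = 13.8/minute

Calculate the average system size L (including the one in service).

ρ = λ/μ = 8.2/13.8 = 0.5942
For M/M/1: L = λ/(μ-λ)
L = 8.2/(13.8-8.2) = 8.2/5.60
L = 1.4643 emails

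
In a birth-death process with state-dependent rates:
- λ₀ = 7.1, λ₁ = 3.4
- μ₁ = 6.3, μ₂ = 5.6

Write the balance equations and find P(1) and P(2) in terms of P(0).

Balance equations:
State 0: λ₀P₀ = μ₁P₁ → P₁ = (λ₀/μ₁)P₀ = (7.1/6.3)P₀ = 1.1270P₀
State 1: P₂ = (λ₀λ₁)/(μ₁μ₂)P₀ = (7.1×3.4)/(6.3×5.6)P₀ = 0.6842P₀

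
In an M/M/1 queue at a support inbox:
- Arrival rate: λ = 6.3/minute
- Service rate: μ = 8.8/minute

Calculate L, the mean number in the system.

ρ = λ/μ = 6.3/8.8 = 0.7159
For M/M/1: L = λ/(μ-λ)
L = 6.3/(8.8-6.3) = 6.3/2.50
L = 2.5200 emails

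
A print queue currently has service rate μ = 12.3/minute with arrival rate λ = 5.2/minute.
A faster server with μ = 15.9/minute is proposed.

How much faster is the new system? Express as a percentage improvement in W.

System 1: ρ₁ = 5.2/12.3 = 0.4228, W₁ = 1/(12.3-5.2) = 0.140845
System 2: ρ₂ = 5.2/15.9 = 0.3270, W₂ = 1/(15.9-5.2) = 0.0934579
Improvement: (W₁-W₂)/W₁ = (0.140845-0.0934579)/0.140845 = 33.64%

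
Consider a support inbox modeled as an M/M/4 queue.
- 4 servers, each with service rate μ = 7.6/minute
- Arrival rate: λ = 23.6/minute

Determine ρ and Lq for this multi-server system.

Traffic intensity: ρ = λ/(cμ) = 23.6/(4×7.6) = 0.7763
Since ρ = 0.7763 < 1, system is stable.
Offered load a = λ/μ = cρ = 23.6/7.6 = 3.1053
P₀ = [ Σₙ₌₀^3 aⁿ/n! + a^4/(4!(1-ρ)) ]⁻¹
Σ = a^0/0! + a^1/1! + a^2/2! + a^3/3! = 1.0000 + 3.1053 + 4.8213 + 4.9905 = 13.9171
a^4/(4!(1-ρ)) = 92.9809/(24 × 0.223684) = 17.3200
P₀ = 1/(13.9171 + 17.3200) = 0.03201
Lq = P₀·a^4·ρ / (4!(1-ρ)²) = 0.03201 × 92.9809 × 0.7763 / (24 × 0.05003) = 1.9243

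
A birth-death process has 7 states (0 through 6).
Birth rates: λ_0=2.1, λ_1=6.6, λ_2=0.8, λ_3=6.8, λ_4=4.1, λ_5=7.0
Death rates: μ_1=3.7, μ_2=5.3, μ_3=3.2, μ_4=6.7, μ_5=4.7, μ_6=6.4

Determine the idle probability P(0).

Ratios P(n)/P(0) = (λ₀···λₙ₋₁)/(μ₁···μₙ):
P(1)/P(0) = (2.1)/(3.7) = 0.5676
P(2)/P(0) = (2.1×6.6)/(3.7×5.3) = 0.7068
P(3)/P(0) = (2.1×6.6×0.8)/(3.7×5.3×3.2) = 0.1767
P(4)/P(0) = (2.1×6.6×0.8×6.8)/(3.7×5.3×3.2×6.7) = 0.1793
P(5)/P(0) = (2.1×6.6×0.8×6.8×4.1)/(3.7×5.3×3.2×6.7×4.7) = 0.1564
P(6)/P(0) = (2.1×6.6×0.8×6.8×4.1×7.0)/(3.7×5.3×3.2×6.7×4.7×6.4) = 0.1711

Normalization: ∑ P(n) = 1
P(0) × (1.0000 + 0.5676 + 0.7068 + 0.1767 + 0.1793 + 0.1564 + 0.1711) = 1
P(0) × 2.9579 = 1
P(0) = 1/2.9579 = 0.3381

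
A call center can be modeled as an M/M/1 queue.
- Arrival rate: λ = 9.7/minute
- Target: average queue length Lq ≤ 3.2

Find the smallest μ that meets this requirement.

For M/M/1: Lq = λ²/(μ(μ-λ))
Need Lq ≤ 3.2, i.e. μ(μ-λ) ≥ λ²/3.2
μ² - 9.7μ - 94.09/3.2 ≥ 0  →  μ² - 9.7μ - 29.40312 ≥ 0
Quadratic formula (positive root): μ = [λ + √(λ² + 4×29.40312)]/2
Discriminant: 94.09 + 4×29.40312 = 211.7025, √211.7025 = 14.5500
μ ≥ (9.7 + 14.5500)/2 = 12.1250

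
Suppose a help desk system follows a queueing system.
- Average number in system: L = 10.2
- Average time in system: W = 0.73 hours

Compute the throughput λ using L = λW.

Little's Law: L = λW, so λ = L/W
λ = 10.2/0.73 = 13.9726 tickets/hour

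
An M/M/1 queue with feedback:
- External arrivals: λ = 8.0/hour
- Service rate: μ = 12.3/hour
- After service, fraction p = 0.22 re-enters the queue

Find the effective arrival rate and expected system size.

Effective arrival rate: λ_eff = λ/(1-p) = 8.0/(1-0.22) = 8.0/0.78 = 10.2564
ρ = λ_eff/μ = 10.2564/12.3 = 0.833854
L = ρ/(1-ρ) = 0.833854/(1-0.833854) = 5.0188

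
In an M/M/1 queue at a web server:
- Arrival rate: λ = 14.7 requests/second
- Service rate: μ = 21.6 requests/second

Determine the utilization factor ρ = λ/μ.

Server utilization: ρ = λ/μ
ρ = 14.7/21.6 = 0.6806
The server is busy 68.06% of the time.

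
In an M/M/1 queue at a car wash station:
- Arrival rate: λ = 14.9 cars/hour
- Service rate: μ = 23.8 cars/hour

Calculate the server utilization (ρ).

Server utilization: ρ = λ/μ
ρ = 14.9/23.8 = 0.6261
The server is busy 62.61% of the time.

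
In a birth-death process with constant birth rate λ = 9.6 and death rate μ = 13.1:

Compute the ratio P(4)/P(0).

For constant rates: P(n)/P(0) = (λ/μ)^n
P(4)/P(0) = (9.6/13.1)^4 = 0.7328^4 = 0.2884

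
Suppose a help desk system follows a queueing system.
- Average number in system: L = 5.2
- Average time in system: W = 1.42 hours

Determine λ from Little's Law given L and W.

Little's Law: L = λW, so λ = L/W
λ = 5.2/1.42 = 3.6620 tickets/hour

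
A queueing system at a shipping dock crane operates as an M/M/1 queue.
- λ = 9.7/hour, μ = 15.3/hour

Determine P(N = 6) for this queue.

ρ = λ/μ = 9.7/15.3 = 0.6340
P(n) = (1-ρ)ρⁿ
P(6) = (1-0.6340) × 0.6340^6
P(6) = 0.3660 × 0.06494
P(6) = 0.02377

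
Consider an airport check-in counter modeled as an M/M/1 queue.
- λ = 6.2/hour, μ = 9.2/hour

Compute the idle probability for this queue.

ρ = λ/μ = 6.2/9.2 = 0.6739
P(0) = 1 - ρ = 1 - 0.6739 = 0.3261
The server is idle 32.61% of the time.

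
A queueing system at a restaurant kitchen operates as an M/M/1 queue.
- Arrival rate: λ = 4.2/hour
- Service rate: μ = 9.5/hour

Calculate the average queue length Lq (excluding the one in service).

ρ = λ/μ = 4.2/9.5 = 0.4421
For M/M/1: Lq = λ²/(μ(μ-λ))
Lq = 17.64/(9.5 × 5.30)
Lq = 0.3503 orders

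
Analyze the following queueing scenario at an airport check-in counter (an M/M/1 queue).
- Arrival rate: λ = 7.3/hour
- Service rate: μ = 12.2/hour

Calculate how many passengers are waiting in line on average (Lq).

ρ = λ/μ = 7.3/12.2 = 0.5984
For M/M/1: Lq = λ²/(μ(μ-λ))
Lq = 53.29/(12.2 × 4.90)
Lq = 0.8914 passengers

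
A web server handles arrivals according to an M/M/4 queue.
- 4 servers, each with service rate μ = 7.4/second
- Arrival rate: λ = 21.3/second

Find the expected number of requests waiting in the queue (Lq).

Traffic intensity: ρ = λ/(cμ) = 21.3/(4×7.4) = 0.7196
Since ρ = 0.7196 < 1, system is stable.
Offered load a = λ/μ = cρ = 21.3/7.4 = 2.8784
P₀ = [ Σₙ₌₀^3 aⁿ/n! + a^4/(4!(1-ρ)) ]⁻¹
Σ = a^0/0! + a^1/1! + a^2/2! + a^3/3! = 1.0000 + 2.8784 + 4.1425 + 3.9746 = 11.9955
a^4/(4!(1-ρ)) = 68.6423/(24 × 0.280405) = 10.1999
P₀ = 1/(11.9955 + 10.1999) = 0.04505
Lq = P₀·a^4·ρ / (4!(1-ρ)²) = 0.045054 × 68.6423 × 0.71959 / (24 × 0.078627) = 1.1793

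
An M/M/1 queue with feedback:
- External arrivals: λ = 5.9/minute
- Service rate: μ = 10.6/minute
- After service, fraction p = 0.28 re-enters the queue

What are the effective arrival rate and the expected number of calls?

Effective arrival rate: λ_eff = λ/(1-p) = 5.9/(1-0.28) = 5.9/0.72 = 8.1944
ρ = λ_eff/μ = 8.1944/10.6 = 0.77306
L = ρ/(1-ρ) = 0.77306/(1-0.77306) = 3.4065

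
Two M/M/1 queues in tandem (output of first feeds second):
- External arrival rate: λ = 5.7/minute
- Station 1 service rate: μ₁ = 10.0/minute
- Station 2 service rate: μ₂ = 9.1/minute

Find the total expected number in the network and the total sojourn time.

By Jackson's theorem, each station behaves as independent M/M/1.
Station 1: ρ₁ = 5.7/10.0 = 0.5700, L₁ = ρ₁/(1-ρ₁) = λ/(μ₁-λ) = 5.7/4.30 = 1.3256
Station 2: ρ₂ = 5.7/9.1 = 0.6264, L₂ = ρ₂/(1-ρ₂) = λ/(μ₂-λ) = 5.7/3.40 = 1.6765
Total: L = L₁ + L₂ = 1.3256 + 1.6765 = 3.0021
W = L/λ = 3.0021/5.7 = 0.5267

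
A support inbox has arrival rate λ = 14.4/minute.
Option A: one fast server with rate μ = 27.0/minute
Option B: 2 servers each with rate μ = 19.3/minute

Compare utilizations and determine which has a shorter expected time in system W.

Option A: single server μ = 27.0 (M/M/1)
  ρ_A = 14.4/27.0 = 0.5333
  W_A = 1/(μ-λ) = 1/(27.0-14.4) = 1/12.60 = 0.07937

Option B: 2 servers μ = 19.3 (M/M/2)
  ρ_B = λ/(cμ) = 14.4/(2×19.3) = 0.3731
  Offered load a = λ/μ = cρ = 14.4/19.3 = 0.7461
  P₀ = [ Σₙ₌₀^1 aⁿ/n! + a^2/(2!(1-ρ)) ]⁻¹
  Σ = a^0/0! + a^1/1! = 1.0000 + 0.7461 = 1.7461
  a^2/(2!(1-ρ)) = 0.5567/(2 × 0.6269) = 0.4440
  P₀ = 1/(1.7461 + 0.4440) = 0.4566
  Lq = P₀·a^2·ρ / (2!(1-ρ)²) = 0.4566 × 0.5567 × 0.3731 / (2 × 0.3931) = 0.1206
  Wq_B = Lq/λ = 0.12063/14.4 = 0.008377
  W_B = Wq_B + 1/μ = 0.008377 + 0.05181 = 0.06019

Since W_B = 0.06019 < W_A = 0.07937, Option B (multiple servers) has the shorter time in system.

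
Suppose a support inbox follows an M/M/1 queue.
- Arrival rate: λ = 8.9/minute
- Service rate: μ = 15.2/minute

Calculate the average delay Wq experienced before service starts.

First, compute utilization: ρ = λ/μ = 8.9/15.2 = 0.5855
For M/M/1: Wq = λ/(μ(μ-λ))
Wq = 8.9/(15.2 × (15.2-8.9))
Wq = 8.9/(15.2 × 6.30)
Wq = 0.09294 minutes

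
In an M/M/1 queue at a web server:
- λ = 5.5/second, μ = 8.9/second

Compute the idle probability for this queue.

ρ = λ/μ = 5.5/8.9 = 0.6180
P(0) = 1 - ρ = 1 - 0.6180 = 0.3820
The server is idle 38.20% of the time.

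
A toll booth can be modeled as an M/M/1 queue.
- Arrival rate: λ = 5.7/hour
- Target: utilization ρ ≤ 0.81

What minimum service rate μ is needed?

ρ = λ/μ, so μ = λ/ρ
μ ≥ 5.7/0.81 = 7.0370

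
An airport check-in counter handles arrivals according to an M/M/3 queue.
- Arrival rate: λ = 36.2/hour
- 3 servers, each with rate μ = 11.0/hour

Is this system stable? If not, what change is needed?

Stability requires ρ = λ/(cμ) < 1
ρ = 36.2/(3 × 11.0) = 36.2/33.00 = 1.0970
Since 1.0970 ≥ 1, the system is UNSTABLE.
Need c > λ/μ = 36.2/11.0 = 3.29.
Minimum servers needed: c = 4.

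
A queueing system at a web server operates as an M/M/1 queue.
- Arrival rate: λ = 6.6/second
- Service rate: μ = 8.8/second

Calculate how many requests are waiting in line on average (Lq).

ρ = λ/μ = 6.6/8.8 = 0.7500
For M/M/1: Lq = λ²/(μ(μ-λ))
Lq = 43.56/(8.8 × 2.20)
Lq = 2.2500 requests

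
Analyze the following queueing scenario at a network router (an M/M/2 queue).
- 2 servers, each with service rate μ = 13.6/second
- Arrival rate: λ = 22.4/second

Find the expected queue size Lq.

Traffic intensity: ρ = λ/(cμ) = 22.4/(2×13.6) = 0.8235
Since ρ = 0.8235 < 1, system is stable.
Offered load a = λ/μ = cρ = 22.4/13.6 = 1.6471
P₀ = [ Σₙ₌₀^1 aⁿ/n! + a^2/(2!(1-ρ)) ]⁻¹
Σ = a^0/0! + a^1/1! = 1.0000 + 1.6471 = 2.6471
a^2/(2!(1-ρ)) = 2.7128/(2 × 0.17647) = 7.6863
P₀ = 1/(2.6471 + 7.6863) = 0.09677
Lq = P₀·a^2·ρ / (2!(1-ρ)²) = 0.09677 × 2.7128 × 0.8235 / (2 × 0.03114) = 3.4712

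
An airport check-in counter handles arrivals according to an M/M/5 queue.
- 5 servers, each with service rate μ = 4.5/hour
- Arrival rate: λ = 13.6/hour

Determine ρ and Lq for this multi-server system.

Traffic intensity: ρ = λ/(cμ) = 13.6/(5×4.5) = 0.6044
Since ρ = 0.6044 < 1, system is stable.
Offered load a = λ/μ = cρ = 13.6/4.5 = 3.0222
P₀ = [ Σₙ₌₀^4 aⁿ/n! + a^5/(5!(1-ρ)) ]⁻¹
Σ = a^0/0! + a^1/1! + a^2/2! + a^3/3! + a^4/4! = 1.00000 + 3.02222 + 4.56691 + 4.60074 + 3.47612 = 16.6660
a^5/(5!(1-ρ)) = 252.1343/(120 × 0.39556) = 5.3118
P₀ = 1/(16.6660 + 5.3118) = 0.04550
Lq = P₀·a^5·ρ / (5!(1-ρ)²) = 0.045500 × 252.1343 × 0.60444 / (120 × 0.15646) = 0.3693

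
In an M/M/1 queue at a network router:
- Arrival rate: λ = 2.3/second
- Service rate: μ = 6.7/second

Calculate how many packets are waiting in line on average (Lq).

ρ = λ/μ = 2.3/6.7 = 0.3433
For M/M/1: Lq = λ²/(μ(μ-λ))
Lq = 5.29/(6.7 × 4.40)
Lq = 0.1794 packets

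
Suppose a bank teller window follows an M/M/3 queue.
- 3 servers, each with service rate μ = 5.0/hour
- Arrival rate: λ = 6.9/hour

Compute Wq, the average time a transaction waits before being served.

Traffic intensity: ρ = λ/(cμ) = 6.9/(3×5.0) = 0.4600
Since ρ = 0.4600 < 1, system is stable.
Offered load a = λ/μ = cρ = 6.9/5.0 = 1.3800
P₀ = [ Σₙ₌₀^2 aⁿ/n! + a^3/(3!(1-ρ)) ]⁻¹
Σ = a^0/0! + a^1/1! + a^2/2! = 1.0000 + 1.3800 + 0.9522 = 3.3322
a^3/(3!(1-ρ)) = 2.6281/(6 × 0.5400) = 0.8111
P₀ = 1/(3.3322 + 0.8111) = 0.2414
Lq = P₀·a^3·ρ / (3!(1-ρ)²) = 0.2414 × 2.6281 × 0.4600 / (6 × 0.2916) = 0.1668
Wq = Lq/λ = 0.1668/6.9 = 0.02417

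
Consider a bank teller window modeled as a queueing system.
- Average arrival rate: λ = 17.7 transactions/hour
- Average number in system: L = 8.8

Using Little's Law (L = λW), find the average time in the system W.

Little's Law: L = λW, so W = L/λ
W = 8.8/17.7 = 0.4972 hours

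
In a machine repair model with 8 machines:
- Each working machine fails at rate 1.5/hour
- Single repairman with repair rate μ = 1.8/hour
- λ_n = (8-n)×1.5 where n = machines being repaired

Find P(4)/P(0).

P(4)/P(0) = ∏_{i=0}^{4-1} λ_i/μ_{i+1}
= (8-0)×1.5/1.8 × (8-1)×1.5/1.8 × (8-2)×1.5/1.8 × (8-3)×1.5/1.8
= 810.1852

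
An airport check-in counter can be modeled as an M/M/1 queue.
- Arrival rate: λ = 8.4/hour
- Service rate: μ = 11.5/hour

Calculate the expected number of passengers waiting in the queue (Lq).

ρ = λ/μ = 8.4/11.5 = 0.7304
For M/M/1: Lq = λ²/(μ(μ-λ))
Lq = 70.56/(11.5 × 3.10)
Lq = 1.9792 passengers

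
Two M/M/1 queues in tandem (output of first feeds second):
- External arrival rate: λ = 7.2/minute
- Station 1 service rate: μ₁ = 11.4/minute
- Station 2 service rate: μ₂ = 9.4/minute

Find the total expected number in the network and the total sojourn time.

By Jackson's theorem, each station behaves as independent M/M/1.
Station 1: ρ₁ = 7.2/11.4 = 0.6316, L₁ = ρ₁/(1-ρ₁) = λ/(μ₁-λ) = 7.2/4.20 = 1.7143
Station 2: ρ₂ = 7.2/9.4 = 0.7660, L₂ = ρ₂/(1-ρ₂) = λ/(μ₂-λ) = 7.2/2.20 = 3.2727
Total: L = L₁ + L₂ = 1.7143 + 3.2727 = 4.9870
W = L/λ = 4.9870/7.2 = 0.6926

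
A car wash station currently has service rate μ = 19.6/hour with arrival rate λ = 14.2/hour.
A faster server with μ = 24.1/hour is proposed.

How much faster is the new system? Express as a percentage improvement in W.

System 1: ρ₁ = 14.2/19.6 = 0.7245, W₁ = 1/(19.6-14.2) = 0.185185
System 2: ρ₂ = 14.2/24.1 = 0.5892, W₂ = 1/(24.1-14.2) = 0.101010
Improvement: (W₁-W₂)/W₁ = (0.185185-0.101010)/0.185185 = 45.45%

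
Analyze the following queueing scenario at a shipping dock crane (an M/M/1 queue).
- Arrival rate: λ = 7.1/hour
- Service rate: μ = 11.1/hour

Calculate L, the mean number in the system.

ρ = λ/μ = 7.1/11.1 = 0.6396
For M/M/1: L = λ/(μ-λ)
L = 7.1/(11.1-7.1) = 7.1/4.00
L = 1.7750 containers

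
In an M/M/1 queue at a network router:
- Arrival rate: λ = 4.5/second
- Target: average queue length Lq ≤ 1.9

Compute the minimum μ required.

For M/M/1: Lq = λ²/(μ(μ-λ))
Need Lq ≤ 1.9, i.e. μ(μ-λ) ≥ λ²/1.9
μ² - 4.5μ - 20.25/1.9 ≥ 0  →  μ² - 4.5μ - 10.6579 ≥ 0
Quadratic formula (positive root): μ = [λ + √(λ² + 4×10.6579)]/2
Discriminant: 20.25 + 4×10.6579 = 62.8816, √62.8816 = 7.9298
μ ≥ (4.5 + 7.9298)/2 = 6.2149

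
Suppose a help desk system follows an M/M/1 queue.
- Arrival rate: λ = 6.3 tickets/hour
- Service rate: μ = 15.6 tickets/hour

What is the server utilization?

Server utilization: ρ = λ/μ
ρ = 6.3/15.6 = 0.4038
The server is busy 40.38% of the time.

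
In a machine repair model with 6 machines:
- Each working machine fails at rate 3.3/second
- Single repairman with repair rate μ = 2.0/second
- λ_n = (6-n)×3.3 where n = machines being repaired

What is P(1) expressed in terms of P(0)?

P(1)/P(0) = ∏_{i=0}^{1-1} λ_i/μ_{i+1}
= (6-0)×3.3/2.0
= 9.9000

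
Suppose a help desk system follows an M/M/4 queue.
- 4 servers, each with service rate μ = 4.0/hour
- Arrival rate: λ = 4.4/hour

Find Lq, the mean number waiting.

Traffic intensity: ρ = λ/(cμ) = 4.4/(4×4.0) = 0.2750
Since ρ = 0.2750 < 1, system is stable.
Offered load a = λ/μ = cρ = 4.4/4.0 = 1.1000
P₀ = [ Σₙ₌₀^3 aⁿ/n! + a^4/(4!(1-ρ)) ]⁻¹
Σ = a^0/0! + a^1/1! + a^2/2! + a^3/3! = 1.0000 + 1.1000 + 0.6050 + 0.2218 = 2.9268
a^4/(4!(1-ρ)) = 1.4641/(24 × 0.7250) = 0.08414
P₀ = 1/(2.9268 + 0.08414) = 0.3321
Lq = P₀·a^4·ρ / (4!(1-ρ)²) = 0.3321 × 1.4641 × 0.2750 / (24 × 0.5256) = 0.01060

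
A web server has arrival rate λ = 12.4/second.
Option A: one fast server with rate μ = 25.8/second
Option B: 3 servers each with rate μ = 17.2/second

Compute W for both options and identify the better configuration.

Option A: single server μ = 25.8 (M/M/1)
  ρ_A = 12.4/25.8 = 0.4806
  W_A = 1/(μ-λ) = 1/(25.8-12.4) = 1/13.40 = 0.07463

Option B: 3 servers μ = 17.2 (M/M/3)
  ρ_B = λ/(cμ) = 12.4/(3×17.2) = 0.2403
  Offered load a = λ/μ = cρ = 12.4/17.2 = 0.7209
  P₀ = [ Σₙ₌₀^2 aⁿ/n! + a^3/(3!(1-ρ)) ]⁻¹
  Σ = a^0/0! + a^1/1! + a^2/2! = 1.0000 + 0.7209 + 0.2599 = 1.9808
  a^3/(3!(1-ρ)) = 0.3747/(6 × 0.7597) = 0.08220
  P₀ = 1/(1.9808 + 0.08220) = 0.4847
  Lq = P₀·a^3·ρ / (3!(1-ρ)²) = 0.4847 × 0.3747 × 0.2403 / (6 × 0.5771) = 0.01260
  Wq_B = Lq/λ = 0.01260/12.4 = 0.001016
  W_B = Wq_B + 1/μ = 0.001016 + 0.05814 = 0.05916

Since W_B = 0.05916 < W_A = 0.07463, Option B (multiple servers) has the shorter time in system.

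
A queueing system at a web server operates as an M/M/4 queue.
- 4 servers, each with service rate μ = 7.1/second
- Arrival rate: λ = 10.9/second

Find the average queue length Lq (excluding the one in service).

Traffic intensity: ρ = λ/(cμ) = 10.9/(4×7.1) = 0.3838
Since ρ = 0.3838 < 1, system is stable.
Offered load a = λ/μ = cρ = 10.9/7.1 = 1.5352
P₀ = [ Σₙ₌₀^3 aⁿ/n! + a^4/(4!(1-ρ)) ]⁻¹
Σ = a^0/0! + a^1/1! + a^2/2! + a^3/3! = 1.0000 + 1.5352 + 1.1784 + 0.60305 = 4.3167
a^4/(4!(1-ρ)) = 5.5549/(24 × 0.6162) = 0.3756
P₀ = 1/(4.3167 + 0.3756) = 0.2131
Lq = P₀·a^4·ρ / (4!(1-ρ)²) = 0.2131 × 5.5549 × 0.3838 / (24 × 0.3797) = 0.04986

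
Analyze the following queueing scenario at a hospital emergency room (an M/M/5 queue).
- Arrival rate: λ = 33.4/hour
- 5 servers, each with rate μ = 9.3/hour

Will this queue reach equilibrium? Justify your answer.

Stability requires ρ = λ/(cμ) < 1
ρ = 33.4/(5 × 9.3) = 33.4/46.50 = 0.7183
Since 0.7183 < 1, the system is STABLE.
The servers are busy 71.83% of the time.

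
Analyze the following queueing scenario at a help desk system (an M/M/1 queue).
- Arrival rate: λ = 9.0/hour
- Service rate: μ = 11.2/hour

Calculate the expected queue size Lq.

ρ = λ/μ = 9.0/11.2 = 0.8036
For M/M/1: Lq = λ²/(μ(μ-λ))
Lq = 81.00/(11.2 × 2.20)
Lq = 3.2873 tickets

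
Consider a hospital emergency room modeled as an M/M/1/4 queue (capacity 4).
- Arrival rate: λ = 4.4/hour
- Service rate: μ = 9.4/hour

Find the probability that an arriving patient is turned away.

ρ = λ/μ = 4.4/9.4 = 0.46809
P₀ = (1-ρ)/(1-ρ^(K+1)) = (1-0.46809)/(1-0.46809^5) = 0.5319/0.9775 = 0.5441
P_K = P₀×ρ^K = 0.5441 × 0.46809^4 = 0.5441 × 0.04801 = 0.02612
Blocking probability = 2.61%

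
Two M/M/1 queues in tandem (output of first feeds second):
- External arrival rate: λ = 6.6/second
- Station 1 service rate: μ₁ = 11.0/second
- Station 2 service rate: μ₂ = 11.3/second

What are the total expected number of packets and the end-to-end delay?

By Jackson's theorem, each station behaves as independent M/M/1.
Station 1: ρ₁ = 6.6/11.0 = 0.6000, L₁ = ρ₁/(1-ρ₁) = λ/(μ₁-λ) = 6.6/4.40 = 1.5000
Station 2: ρ₂ = 6.6/11.3 = 0.5841, L₂ = ρ₂/(1-ρ₂) = λ/(μ₂-λ) = 6.6/4.70 = 1.4043
Total: L = L₁ + L₂ = 1.5000 + 1.4043 = 2.9043
W = L/λ = 2.9043/6.6 = 0.4400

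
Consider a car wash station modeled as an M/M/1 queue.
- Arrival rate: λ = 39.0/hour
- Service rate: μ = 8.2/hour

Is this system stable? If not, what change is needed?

Stability requires ρ = λ/(cμ) < 1
ρ = 39.0/(1 × 8.2) = 39.0/8.20 = 4.7561
Since 4.7561 ≥ 1, the system is UNSTABLE.
Queue grows without bound. Need μ > λ = 39.0.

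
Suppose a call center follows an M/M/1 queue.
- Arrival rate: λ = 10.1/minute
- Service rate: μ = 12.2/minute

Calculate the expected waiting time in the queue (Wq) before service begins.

First, compute utilization: ρ = λ/μ = 10.1/12.2 = 0.8279
For M/M/1: Wq = λ/(μ(μ-λ))
Wq = 10.1/(12.2 × (12.2-10.1))
Wq = 10.1/(12.2 × 2.10)
Wq = 0.3942 minutes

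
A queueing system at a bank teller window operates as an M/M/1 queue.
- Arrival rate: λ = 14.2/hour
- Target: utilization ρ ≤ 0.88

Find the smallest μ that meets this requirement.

ρ = λ/μ, so μ = λ/ρ
μ ≥ 14.2/0.88 = 16.1364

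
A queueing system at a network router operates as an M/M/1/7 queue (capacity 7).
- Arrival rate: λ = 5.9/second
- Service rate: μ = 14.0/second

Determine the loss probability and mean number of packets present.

ρ = λ/μ = 5.9/14.0 = 0.42143
P₀ = (1-ρ)/(1-ρ^(K+1)) = (1-0.42143)/(1-0.42143^8) = 0.57857/0.99901 = 0.5791
P_K = P₀×ρ^K = 0.5791 × 0.42143^7 = 0.5791 × 0.002361 = 0.001367
Blocking probability P_7 = 0.001367 (0.14%)
L = ρ[1 - (K+1)ρ^K + Kρ^(K+1)] / [(1-ρ)(1-ρ^(K+1))]
L = 0.42143 × (1 - 8×0.002361 + 7×0.0009950) / ((1 - 0.42143) × (1 - 0.0009950)) = 0.7204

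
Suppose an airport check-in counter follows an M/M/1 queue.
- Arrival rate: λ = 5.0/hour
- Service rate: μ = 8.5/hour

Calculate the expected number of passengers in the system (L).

ρ = λ/μ = 5.0/8.5 = 0.5882
For M/M/1: L = λ/(μ-λ)
L = 5.0/(8.5-5.0) = 5.0/3.50
L = 1.4286 passengers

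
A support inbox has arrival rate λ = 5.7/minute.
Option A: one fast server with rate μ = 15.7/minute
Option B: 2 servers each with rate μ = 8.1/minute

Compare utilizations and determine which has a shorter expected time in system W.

Option A: single server μ = 15.7 (M/M/1)
  ρ_A = 5.7/15.7 = 0.3631
  W_A = 1/(μ-λ) = 1/(15.7-5.7) = 1/10.00 = 0.1000

Option B: 2 servers μ = 8.1 (M/M/2)
  ρ_B = λ/(cμ) = 5.7/(2×8.1) = 0.3519
  Offered load a = λ/μ = cρ = 5.7/8.1 = 0.7037
  P₀ = [ Σₙ₌₀^1 aⁿ/n! + a^2/(2!(1-ρ)) ]⁻¹
  Σ = a^0/0! + a^1/1! = 1.0000 + 0.7037 = 1.7037
  a^2/(2!(1-ρ)) = 0.4952/(2 × 0.6481) = 0.3820
  P₀ = 1/(1.7037 + 0.3820) = 0.4795
  Lq = P₀·a^2·ρ / (2!(1-ρ)²) = 0.47945 × 0.49520 × 0.35185 / (2 × 0.42010) = 0.09943
  Wq_B = Lq/λ = 0.09943/5.7 = 0.01744
  W_B = Wq_B + 1/μ = 0.01744 + 0.1235 = 0.1409

Since W_A = 0.1000 < W_B = 0.1409, Option A (single fast server) has the shorter time in system.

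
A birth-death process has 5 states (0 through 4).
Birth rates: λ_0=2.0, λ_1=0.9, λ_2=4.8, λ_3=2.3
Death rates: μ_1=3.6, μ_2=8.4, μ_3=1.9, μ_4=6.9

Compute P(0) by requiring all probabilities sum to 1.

Ratios P(n)/P(0) = (λ₀···λₙ₋₁)/(μ₁···μₙ):
P(1)/P(0) = (2.0)/(3.6) = 0.5556
P(2)/P(0) = (2.0×0.9)/(3.6×8.4) = 0.05952
P(3)/P(0) = (2.0×0.9×4.8)/(3.6×8.4×1.9) = 0.1504
P(4)/P(0) = (2.0×0.9×4.8×2.3)/(3.6×8.4×1.9×6.9) = 0.05013

Normalization: ∑ P(n) = 1
P(0) × (1.0000 + 0.5556 + 0.05952 + 0.1504 + 0.05013) = 1
P(0) × 1.8156 = 1
P(0) = 1/1.8156 = 0.5508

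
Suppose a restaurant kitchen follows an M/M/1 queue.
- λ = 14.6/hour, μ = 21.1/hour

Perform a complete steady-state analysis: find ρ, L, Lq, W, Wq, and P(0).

Step 1: ρ = λ/μ = 14.6/21.1 = 0.6919
Step 2: L = λ/(μ-λ) = 14.6/6.50 = 2.2462
Step 3: Lq = λ²/(μ(μ-λ)) = 213.16/(21.1×6.50) = 1.5542
Step 4: W = 1/(μ-λ) = 1/6.50 = 0.15385
Step 5: Wq = λ/(μ(μ-λ)) = 14.6/(21.1×6.50) = 0.1065
Step 6: P(0) = 1-ρ = 0.3081
Verify: L = λW = 14.6×0.15385 = 2.2462 ✔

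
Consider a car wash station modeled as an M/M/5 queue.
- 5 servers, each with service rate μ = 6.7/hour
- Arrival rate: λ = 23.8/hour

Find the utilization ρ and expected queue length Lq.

Traffic intensity: ρ = λ/(cμ) = 23.8/(5×6.7) = 0.7104
Since ρ = 0.7104 < 1, system is stable.
Offered load a = λ/μ = cρ = 23.8/6.7 = 3.5522
P₀ = [ Σₙ₌₀^4 aⁿ/n! + a^5/(5!(1-ρ)) ]⁻¹
Σ = a^0/0! + a^1/1! + a^2/2! + a^3/3! + a^4/4! = 1.00000 + 3.55224 + 6.30920 + 7.47060 + 6.63433 = 24.9664
a^5/(5!(1-ρ)) = 565.6018/(120 × 0.289552) = 16.2781
P₀ = 1/(24.9664 + 16.2781) = 0.02425
Lq = P₀·a^5·ρ / (5!(1-ρ)²) = 0.024246 × 565.6018 × 0.71045 / (120 × 0.083840) = 0.9684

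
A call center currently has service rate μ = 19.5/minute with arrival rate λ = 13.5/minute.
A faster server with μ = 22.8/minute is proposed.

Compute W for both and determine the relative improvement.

System 1: ρ₁ = 13.5/19.5 = 0.6923, W₁ = 1/(19.5-13.5) = 0.16667
System 2: ρ₂ = 13.5/22.8 = 0.5921, W₂ = 1/(22.8-13.5) = 0.10753
Improvement: (W₁-W₂)/W₁ = (0.16667-0.10753)/0.16667 = 35.48%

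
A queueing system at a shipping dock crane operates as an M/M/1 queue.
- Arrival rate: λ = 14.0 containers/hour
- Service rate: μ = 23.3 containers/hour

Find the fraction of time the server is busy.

Server utilization: ρ = λ/μ
ρ = 14.0/23.3 = 0.6009
The server is busy 60.09% of the time.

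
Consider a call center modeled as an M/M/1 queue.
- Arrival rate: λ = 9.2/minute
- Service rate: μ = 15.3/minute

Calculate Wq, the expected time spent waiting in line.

First, compute utilization: ρ = λ/μ = 9.2/15.3 = 0.6013
For M/M/1: Wq = λ/(μ(μ-λ))
Wq = 9.2/(15.3 × (15.3-9.2))
Wq = 9.2/(15.3 × 6.10)
Wq = 0.09857 minutes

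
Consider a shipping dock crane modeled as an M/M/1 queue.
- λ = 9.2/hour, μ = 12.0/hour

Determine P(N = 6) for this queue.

ρ = λ/μ = 9.2/12.0 = 0.76667
P(n) = (1-ρ)ρⁿ
P(6) = (1-0.76667) × 0.76667^6
P(6) = 0.2333 × 0.2031
P(6) = 0.04738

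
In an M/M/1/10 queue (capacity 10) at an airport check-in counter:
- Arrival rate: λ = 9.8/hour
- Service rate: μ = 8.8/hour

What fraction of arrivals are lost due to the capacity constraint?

ρ = λ/μ = 9.8/8.8 = 1.11364
P₀ = (1-ρ)/(1-ρ^(K+1)) = (1-1.11364)/(1-1.11364^11) = -0.11364/-2.2673 = 0.05012
P_K = P₀×ρ^K = 0.05012 × 1.11364^10 = 0.05012 × 2.9339 = 0.1470
Blocking probability = 14.70%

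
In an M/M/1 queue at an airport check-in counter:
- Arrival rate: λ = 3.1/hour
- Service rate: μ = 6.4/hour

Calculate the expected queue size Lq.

ρ = λ/μ = 3.1/6.4 = 0.4844
For M/M/1: Lq = λ²/(μ(μ-λ))
Lq = 9.61/(6.4 × 3.30)
Lq = 0.4550 passengers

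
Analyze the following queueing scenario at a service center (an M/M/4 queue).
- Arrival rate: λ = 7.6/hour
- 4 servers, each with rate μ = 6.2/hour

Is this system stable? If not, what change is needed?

Stability requires ρ = λ/(cμ) < 1
ρ = 7.6/(4 × 6.2) = 7.6/24.80 = 0.3065
Since 0.3065 < 1, the system is STABLE.
The servers are busy 30.65% of the time.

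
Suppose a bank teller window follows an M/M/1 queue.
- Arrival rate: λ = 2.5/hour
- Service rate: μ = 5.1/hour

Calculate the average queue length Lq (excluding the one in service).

ρ = λ/μ = 2.5/5.1 = 0.4902
For M/M/1: Lq = λ²/(μ(μ-λ))
Lq = 6.25/(5.1 × 2.60)
Lq = 0.4713 transactions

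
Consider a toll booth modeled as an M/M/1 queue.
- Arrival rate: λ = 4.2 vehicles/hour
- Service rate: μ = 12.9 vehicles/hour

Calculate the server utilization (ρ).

Server utilization: ρ = λ/μ
ρ = 4.2/12.9 = 0.3256
The server is busy 32.56% of the time.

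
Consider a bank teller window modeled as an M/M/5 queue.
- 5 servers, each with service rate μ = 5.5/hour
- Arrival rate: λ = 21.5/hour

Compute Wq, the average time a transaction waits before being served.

Traffic intensity: ρ = λ/(cμ) = 21.5/(5×5.5) = 0.7818
Since ρ = 0.7818 < 1, system is stable.
Offered load a = λ/μ = cρ = 21.5/5.5 = 3.9091
P₀ = [ Σₙ₌₀^4 aⁿ/n! + a^5/(5!(1-ρ)) ]⁻¹
Σ = a^0/0! + a^1/1! + a^2/2! + a^3/3! + a^4/4! = 1.0000 + 3.9091 + 7.6405 + 9.9558 + 9.7295 = 32.2349
a^5/(5!(1-ρ)) = 912.8068/(120 × 0.218182) = 34.8641
P₀ = 1/(32.2349 + 34.8641) = 0.01490
Lq = P₀·a^5·ρ / (5!(1-ρ)²) = 0.0149033 × 912.8068 × 0.781818 / (120 × 0.0476033) = 1.8619
Wq = Lq/λ = 1.8619/21.5 = 0.08660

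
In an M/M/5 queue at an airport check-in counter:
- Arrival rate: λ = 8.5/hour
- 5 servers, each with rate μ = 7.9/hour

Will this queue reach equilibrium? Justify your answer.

Stability requires ρ = λ/(cμ) < 1
ρ = 8.5/(5 × 7.9) = 8.5/39.50 = 0.2152
Since 0.2152 < 1, the system is STABLE.
The servers are busy 21.52% of the time.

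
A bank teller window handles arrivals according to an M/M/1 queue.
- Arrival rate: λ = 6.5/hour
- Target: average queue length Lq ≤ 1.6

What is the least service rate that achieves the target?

For M/M/1: Lq = λ²/(μ(μ-λ))
Need Lq ≤ 1.6, i.e. μ(μ-λ) ≥ λ²/1.6
μ² - 6.5μ - 42.25/1.6 ≥ 0  →  μ² - 6.5μ - 26.40625 ≥ 0
Quadratic formula (positive root): μ = [λ + √(λ² + 4×26.40625)]/2
Discriminant: 42.25 + 4×26.40625 = 147.8750, √147.8750 = 12.1604
μ ≥ (6.5 + 12.1604)/2 = 9.3302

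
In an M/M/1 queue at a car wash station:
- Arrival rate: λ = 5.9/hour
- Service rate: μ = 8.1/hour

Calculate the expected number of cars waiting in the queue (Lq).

ρ = λ/μ = 5.9/8.1 = 0.7284
For M/M/1: Lq = λ²/(μ(μ-λ))
Lq = 34.81/(8.1 × 2.20)
Lq = 1.9534 cars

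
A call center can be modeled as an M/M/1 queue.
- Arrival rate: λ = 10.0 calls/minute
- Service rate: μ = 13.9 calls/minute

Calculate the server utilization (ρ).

Server utilization: ρ = λ/μ
ρ = 10.0/13.9 = 0.7194
The server is busy 71.94% of the time.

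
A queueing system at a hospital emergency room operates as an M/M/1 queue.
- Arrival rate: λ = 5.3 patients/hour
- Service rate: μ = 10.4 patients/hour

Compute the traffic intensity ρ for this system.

Server utilization: ρ = λ/μ
ρ = 5.3/10.4 = 0.5096
The server is busy 50.96% of the time.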